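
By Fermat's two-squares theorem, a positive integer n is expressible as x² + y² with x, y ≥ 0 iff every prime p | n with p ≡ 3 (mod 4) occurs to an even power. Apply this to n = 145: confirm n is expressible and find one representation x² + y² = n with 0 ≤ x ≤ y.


Step 1: Factor n = 145 = 5 · 29.
Step 2: Check the mod-4 condition on each prime factor: 5 ≡ 1 (mod 4), exponent 1; 29 ≡ 1 (mod 4), exponent 1.
All primes ≡ 3 (mod 4) appear to even exponent (or don't appear), so by the two-squares theorem n IS expressible as a sum of two squares.
Step 3: Build a representation. Here n = 5 · 29 is a product of primes ≡ 1 (mod 4). Each prime p ≡ 1 (mod 4) is itself a sum of two squares; find a² by testing p − a² for a perfect square:
  5: 5 − 1² = 4 = 2² ⇒ 5 = 1² + 2².
  29: 29 − 1² = 28, 29 − 2² = 25 = 5² ⇒ 29 = 2² + 5².
  Combine using the Brahmagupta–Fibonacci identity (a² + b²)(c² + d²) = (ac − bd)² + (ad + bc)² = (ac + bd)² + (ad − bc)²:
  5 · 29 = 145: from (1² + 2²)(2² + 5²), take (1·2 − 2·5, 1·5 + 2·2) = (2 − 10, 5 + 4) = (-8, 9); dropping signs (only squares matter) gives (8, 9); check 8² + 9² = 64 + 81 = 145 ✓.
Step 4: Order so x ≤ y and verify: 8² + 9² = 64 + 81 = 145 = n. ✓

n = 145 = 8² + 9² (one valid representation with x ≤ y).


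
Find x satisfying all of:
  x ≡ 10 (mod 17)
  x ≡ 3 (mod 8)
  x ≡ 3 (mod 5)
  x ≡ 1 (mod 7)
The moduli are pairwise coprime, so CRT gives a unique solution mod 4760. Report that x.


Product of moduli M = 17 · 8 · 5 · 7 = 4760.
Merge one congruence at a time:
  Start: x ≡ 10 (mod 17).
  Combine with x ≡ 3 (mod 8); new modulus lcm = 136.
    Write x = 10 + 17·t and substitute into x ≡ 3 (mod 8): 17·t ≡ 3 − 10 = -7 (mod 8).
    Reduce coefficients mod 8: 1·t ≡ 1 (mod 8).
    So t ≡ 1 (mod 8).
    Then x = 10 + 17·1 = 27, valid modulo lcm(17, 8) = 136: x ≡ 27 (mod 136).
  Combine with x ≡ 3 (mod 5); new modulus lcm = 680.
    Write x = 27 + 136·t and substitute into x ≡ 3 (mod 5): 136·t ≡ 3 − 27 = -24 (mod 5).
    Reduce coefficients mod 5: 1·t ≡ 1 (mod 5).
    So t ≡ 1 (mod 5).
    Then x = 27 + 136·1 = 163, valid modulo lcm(136, 5) = 680: x ≡ 163 (mod 680).
  Combine with x ≡ 1 (mod 7); new modulus lcm = 4760.
    Write x = 163 + 680·t and substitute into x ≡ 1 (mod 7): 680·t ≡ 1 − 163 = -162 (mod 7).
    Reduce coefficients mod 7: 1·t ≡ 6 (mod 7).
    So t ≡ 6 (mod 7).
    Then x = 163 + 680·6 = 4243, valid modulo lcm(680, 7) = 4760: x ≡ 4243 (mod 4760).
Verify against each original: 4243 mod 17 = 10, 4243 mod 8 = 3, 4243 mod 5 = 3, 4243 mod 7 = 1.

x ≡ 4243 (mod 4760).


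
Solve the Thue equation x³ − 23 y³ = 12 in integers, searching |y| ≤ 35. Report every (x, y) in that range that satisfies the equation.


The equation is x³ - 23y³ = 12. For fixed y, x³ = 23·y³ + 12, so a solution requires the RHS to be a perfect cube.
Strategy: iterate y from -35 to 35, compute RHS = 23·y³ + 12, and check whether it is a (positive or negative) perfect cube.
Check small values of y:
  y = 0: RHS = 12 is not a perfect cube.
  y = 1: RHS = 35 is not a perfect cube.
  y = -1: RHS = -11 is not a perfect cube.
  y = 2: RHS = 196 is not a perfect cube.
  y = -2: RHS = -172 is not a perfect cube.
  y = 3: RHS = 633 is not a perfect cube.
  y = -3: RHS = -609 is not a perfect cube.
Continuing the search up to |y| = 35 finds no solutions either.
No (x, y) in the scanned range satisfies the equation.

No integer solutions with |y| ≤ 35.


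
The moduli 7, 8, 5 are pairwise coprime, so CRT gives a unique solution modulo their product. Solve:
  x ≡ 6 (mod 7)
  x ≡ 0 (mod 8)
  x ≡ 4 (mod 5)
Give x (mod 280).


Moduli 7, 8, 5 are pairwise coprime; by CRT there is a unique solution modulo M = 7 · 8 · 5 = 280.
Solve pairwise, accumulating the modulus:
  Start with x ≡ 6 (mod 7).
  Combine with x ≡ 0 (mod 8): since gcd(7, 8) = 1, we get a unique residue mod 56.
    Write x = 6 + 7·t and substitute into x ≡ 0 (mod 8): 7·t ≡ 0 − 6 = -6 (mod 8).
    Reduce coefficients mod 8: 7·t ≡ 2 (mod 8).
    The inverse of 7 mod 8 is 7 (since 7·7 = 49 = 6·8 + 1), so t ≡ 7·2 = 14 ≡ 6 (mod 8).
    Then x = 6 + 7·6 = 48, valid modulo lcm(7, 8) = 56: x ≡ 48 (mod 56).
  Combine with x ≡ 4 (mod 5): since gcd(56, 5) = 1, we get a unique residue mod 280.
    Write x = 48 + 56·t and substitute into x ≡ 4 (mod 5): 56·t ≡ 4 − 48 = -44 (mod 5).
    Reduce coefficients mod 5: 1·t ≡ 1 (mod 5).
    So t ≡ 1 (mod 5).
    Then x = 48 + 56·1 = 104, valid modulo lcm(56, 5) = 280: x ≡ 104 (mod 280).
Verify: 104 mod 7 = 6 ✓, 104 mod 8 = 0 ✓, 104 mod 5 = 4 ✓.

x ≡ 104 (mod 280).


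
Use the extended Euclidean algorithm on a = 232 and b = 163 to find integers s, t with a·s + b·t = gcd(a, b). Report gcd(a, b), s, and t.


Euclidean algorithm on (232, 163) — divide until remainder is 0:
  232 = 1 · 163 + 69
  163 = 2 · 69 + 25
  69 = 2 · 25 + 19
  25 = 1 · 19 + 6
  19 = 3 · 6 + 1
  6 = 6 · 1 + 0
gcd(232, 163) = 1.
Track Bezout coefficients alongside the remainders: start with r₀ = 232 = a·1 + b·0 (s = 1, t = 0) and r₁ = 163 = a·0 + b·1 (s = 0, t = 1); each new remainder r_{k+1} = r_{k-1} − q_k·r_k inherits s_{k+1} = s_{k-1} − q_k·s_k, t_{k+1} = t_{k-1} − q_k·t_k, so r_k = a·s_k + b·t_k at every step:
  q = 1: r = 69, s = 1 − 1·0 = 1, t = 0 − 1·1 = -1  (check: 232·1 + 163·(-1) = 69)
  q = 2: r = 25, s = 0 − 2·1 = -2, t = 1 − 2·(-1) = 3  (check: 232·(-2) + 163·3 = 25)
  q = 2: r = 19, s = 1 − 2·(-2) = 5, t = -1 − 2·3 = -7  (check: 232·5 + 163·(-7) = 19)
  q = 1: r = 6, s = -2 − 1·5 = -7, t = 3 − 1·(-7) = 10  (check: 232·(-7) + 163·10 = 6)
  q = 3: r = 1, s = 5 − 3·(-7) = 26, t = -7 − 3·10 = -37  (check: 232·26 + 163·(-37) = 1)
The row with r = 1 (the gcd) gives the Bezout coefficients s = 26, t = -37.
Result: 232 · (26) + 163 · (-37) = 1.

gcd(232, 163) = 1; s = 26, t = -37 (check: 232·26 + 163·(-37) = 1).


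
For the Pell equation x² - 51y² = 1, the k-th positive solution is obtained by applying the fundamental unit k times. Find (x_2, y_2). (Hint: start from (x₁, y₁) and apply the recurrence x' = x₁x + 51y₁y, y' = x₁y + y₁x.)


Step 1: Find the fundamental solution (x₁, y₁) of x² - 51y² = 1.
  Expand √51 as a continued fraction. a₀ = ⌊√51⌋ = 7; iterate m_{k+1} = d_k·a_k − m_k, d_{k+1} = (51 − m_{k+1}²)/d_k, a_{k+1} = ⌊(a₀ + m_{k+1})/d_{k+1}⌋ (starting m₀ = 0, d₀ = 1), with convergents p_k = a_k·p_{k-1} + p_{k-2}, q_k = a_k·q_{k-1} + q_{k-2} (p₋₁ = 1, q₋₁ = 0):
  k = 0: a₀ = 7; p₀/q₀ = 7/1; p₀² − 51·q₀² = 49 − 51 = -2.
  k = 1: m = 7, d = 2, a = ⌊(7 + 7)/2⌋ = 7; p/q = (7·7 + 1)/(7·1 + 0) = 50/7; p² − 51·q² = 2500 − 2499 = 1.
  The first convergent with p² − 51·q² = 1 gives the fundamental solution (x₁, y₁) = (50, 7).
Step 2: Apply the recurrence (x_{n+1}, y_{n+1}) = (x₁x_n + 51y₁y_n, x₁y_n + y₁x_n) repeatedly.
  From (x_1, y_1) = (50, 7): x_2 = 50·50 + 51·7·7 = 4999; y_2 = 50·7 + 7·50 = 700.
Step 3: Verify x_2² - 51·y_2² = 24990001 - 24990000 = 1 (should be 1). ✓

(x_1, y_1) = (50, 7); (x_2, y_2) = (4999, 700).


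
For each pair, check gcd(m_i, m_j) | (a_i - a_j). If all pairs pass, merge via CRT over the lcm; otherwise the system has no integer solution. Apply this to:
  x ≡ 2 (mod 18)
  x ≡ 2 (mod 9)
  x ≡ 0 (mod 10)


Moduli 18, 9, 10 are not pairwise coprime, so CRT works modulo lcm(m_i) when all pairwise compatibility conditions hold.
Pairwise compatibility: gcd(m_i, m_j) must divide a_i - a_j for every pair.
Merge one congruence at a time:
  Start: x ≡ 2 (mod 18).
  Combine with x ≡ 2 (mod 9): gcd(18, 9) = 9; 2 - 2 = 0, which IS divisible by 9, so compatible.
    Write x = 2 + 18·t and substitute into x ≡ 2 (mod 9): 18·t ≡ 2 − 2 = 0 (mod 9).
    Divide the congruence (and modulus) by g = 9: 2·t ≡ 0 (mod 1).
    Modulo 1 every t works; take t = 0.
    Then x = 2 + 18·0 = 2, valid modulo lcm(18, 9) = 18: x ≡ 2 (mod 18).
  Combine with x ≡ 0 (mod 10): gcd(18, 10) = 2; 0 - 2 = -2, which IS divisible by 2, so compatible.
    Write x = 2 + 18·t and substitute into x ≡ 0 (mod 10): 18·t ≡ 0 − 2 = -2 (mod 10).
    Divide the congruence (and modulus) by g = 2: 9·t ≡ -1 (mod 5).
    Reduce coefficients mod 5: 4·t ≡ 4 (mod 5).
    The inverse of 4 mod 5 is 4 (since 4·4 = 16 = 3·5 + 1), so t ≡ 4·4 = 16 ≡ 1 (mod 5).
    Then x = 2 + 18·1 = 20, valid modulo lcm(18, 10) = 90: x ≡ 20 (mod 90).
Verify: 20 mod 18 = 2, 20 mod 9 = 2, 20 mod 10 = 0.

x ≡ 20 (mod 90).


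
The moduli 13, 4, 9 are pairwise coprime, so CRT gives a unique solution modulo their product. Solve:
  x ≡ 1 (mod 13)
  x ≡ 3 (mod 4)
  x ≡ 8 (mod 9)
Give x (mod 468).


Moduli 13, 4, 9 are pairwise coprime; by CRT there is a unique solution modulo M = 13 · 4 · 9 = 468.
Solve pairwise, accumulating the modulus:
  Start with x ≡ 1 (mod 13).
  Combine with x ≡ 3 (mod 4): since gcd(13, 4) = 1, we get a unique residue mod 52.
    Write x = 1 + 13·t and substitute into x ≡ 3 (mod 4): 13·t ≡ 3 − 1 = 2 (mod 4).
    Reduce coefficients mod 4: 1·t ≡ 2 (mod 4).
    So t ≡ 2 (mod 4).
    Then x = 1 + 13·2 = 27, valid modulo lcm(13, 4) = 52: x ≡ 27 (mod 52).
  Combine with x ≡ 8 (mod 9): since gcd(52, 9) = 1, we get a unique residue mod 468.
    Write x = 27 + 52·t and substitute into x ≡ 8 (mod 9): 52·t ≡ 8 − 27 = -19 (mod 9).
    Reduce coefficients mod 9: 7·t ≡ 8 (mod 9).
    The inverse of 7 mod 9 is 4 (since 7·4 = 28 = 3·9 + 1), so t ≡ 4·8 = 32 ≡ 5 (mod 9).
    Then x = 27 + 52·5 = 287, valid modulo lcm(52, 9) = 468: x ≡ 287 (mod 468).
Verify: 287 mod 13 = 1 ✓, 287 mod 4 = 3 ✓, 287 mod 9 = 8 ✓.

x ≡ 287 (mod 468).


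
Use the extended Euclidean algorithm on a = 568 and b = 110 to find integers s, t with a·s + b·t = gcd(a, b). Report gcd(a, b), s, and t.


Euclidean algorithm on (568, 110) — divide until remainder is 0:
  568 = 5 · 110 + 18
  110 = 6 · 18 + 2
  18 = 9 · 2 + 0
gcd(568, 110) = 2.
Track Bezout coefficients alongside the remainders: start with r₀ = 568 = a·1 + b·0 (s = 1, t = 0) and r₁ = 110 = a·0 + b·1 (s = 0, t = 1); each new remainder r_{k+1} = r_{k-1} − q_k·r_k inherits s_{k+1} = s_{k-1} − q_k·s_k, t_{k+1} = t_{k-1} − q_k·t_k, so r_k = a·s_k + b·t_k at every step:
  q = 5: r = 18, s = 1 − 5·0 = 1, t = 0 − 5·1 = -5  (check: 568·1 + 110·(-5) = 18)
  q = 6: r = 2, s = 0 − 6·1 = -6, t = 1 − 6·(-5) = 31  (check: 568·(-6) + 110·31 = 2)
The row with r = 2 (the gcd) gives the Bezout coefficients s = -6, t = 31.
Result: 568 · (-6) + 110 · (31) = 2.

gcd(568, 110) = 2; s = -6, t = 31 (check: 568·(-6) + 110·31 = 2).


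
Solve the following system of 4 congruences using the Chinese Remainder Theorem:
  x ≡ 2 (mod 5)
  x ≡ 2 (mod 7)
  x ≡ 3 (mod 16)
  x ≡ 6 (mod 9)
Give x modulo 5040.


Product of moduli M = 5 · 7 · 16 · 9 = 5040.
Merge one congruence at a time:
  Start: x ≡ 2 (mod 5).
  Combine with x ≡ 2 (mod 7); new modulus lcm = 35.
    Write x = 2 + 5·t and substitute into x ≡ 2 (mod 7): 5·t ≡ 2 − 2 = 0 (mod 7).
    The inverse of 5 mod 7 is 3 (since 5·3 = 15 = 2·7 + 1), so t ≡ 3·0 = 0 ≡ 0 (mod 7).
    Then x = 2 + 5·0 = 2, valid modulo lcm(5, 7) = 35: x ≡ 2 (mod 35).
  Combine with x ≡ 3 (mod 16); new modulus lcm = 560.
    Write x = 2 + 35·t and substitute into x ≡ 3 (mod 16): 35·t ≡ 3 − 2 = 1 (mod 16).
    Reduce coefficients mod 16: 3·t ≡ 1 (mod 16).
    The inverse of 3 mod 16 is 11 (since 3·11 = 33 = 2·16 + 1), so t ≡ 11·1 = 11 ≡ 11 (mod 16).
    Then x = 2 + 35·11 = 387, valid modulo lcm(35, 16) = 560: x ≡ 387 (mod 560).
  Combine with x ≡ 6 (mod 9); new modulus lcm = 5040.
    Write x = 387 + 560·t and substitute into x ≡ 6 (mod 9): 560·t ≡ 6 − 387 = -381 (mod 9).
    Reduce coefficients mod 9: 2·t ≡ 6 (mod 9).
    The inverse of 2 mod 9 is 5 (since 2·5 = 10 = 1·9 + 1), so t ≡ 5·6 = 30 ≡ 3 (mod 9).
    Then x = 387 + 560·3 = 2067, valid modulo lcm(560, 9) = 5040: x ≡ 2067 (mod 5040).
Verify against each original: 2067 mod 5 = 2, 2067 mod 7 = 2, 2067 mod 16 = 3, 2067 mod 9 = 6.

x ≡ 2067 (mod 5040).


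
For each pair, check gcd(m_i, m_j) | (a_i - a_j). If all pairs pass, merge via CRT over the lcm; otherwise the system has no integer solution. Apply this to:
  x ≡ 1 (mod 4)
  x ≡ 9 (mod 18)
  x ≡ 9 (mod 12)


Moduli 4, 18, 12 are not pairwise coprime, so CRT works modulo lcm(m_i) when all pairwise compatibility conditions hold.
Pairwise compatibility: gcd(m_i, m_j) must divide a_i - a_j for every pair.
Merge one congruence at a time:
  Start: x ≡ 1 (mod 4).
  Combine with x ≡ 9 (mod 18): gcd(4, 18) = 2; 9 - 1 = 8, which IS divisible by 2, so compatible.
    Write x = 1 + 4·t and substitute into x ≡ 9 (mod 18): 4·t ≡ 9 − 1 = 8 (mod 18).
    Divide the congruence (and modulus) by g = 2: 2·t ≡ 4 (mod 9).
    The inverse of 2 mod 9 is 5 (since 2·5 = 10 = 1·9 + 1), so t ≡ 5·4 = 20 ≡ 2 (mod 9).
    Then x = 1 + 4·2 = 9, valid modulo lcm(4, 18) = 36: x ≡ 9 (mod 36).
  Combine with x ≡ 9 (mod 12): gcd(36, 12) = 12; 9 - 9 = 0, which IS divisible by 12, so compatible.
    Write x = 9 + 36·t and substitute into x ≡ 9 (mod 12): 36·t ≡ 9 − 9 = 0 (mod 12).
    Divide the congruence (and modulus) by g = 12: 3·t ≡ 0 (mod 1).
    Modulo 1 every t works; take t = 0.
    Then x = 9 + 36·0 = 9, valid modulo lcm(36, 12) = 36: x ≡ 9 (mod 36).
Verify: 9 mod 4 = 1, 9 mod 18 = 9, 9 mod 12 = 9.

x ≡ 9 (mod 36).


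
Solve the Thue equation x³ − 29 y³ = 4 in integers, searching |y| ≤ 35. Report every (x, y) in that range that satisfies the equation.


The equation is x³ - 29y³ = 4. For fixed y, x³ = 29·y³ + 4, so a solution requires the RHS to be a perfect cube.
Strategy: iterate y from -35 to 35, compute RHS = 29·y³ + 4, and check whether it is a (positive or negative) perfect cube.
Check small values of y:
  y = 0: RHS = 4 is not a perfect cube.
  y = 1: RHS = 33 is not a perfect cube.
  y = -1: RHS = -25 is not a perfect cube.
  y = 2: RHS = 236 is not a perfect cube.
  y = -2: RHS = -228 is not a perfect cube.
  y = 3: RHS = 787 is not a perfect cube.
  y = -3: RHS = -779 is not a perfect cube.
Continuing the search up to |y| = 35 finds no solutions either.
No (x, y) in the scanned range satisfies the equation.

No integer solutions with |y| ≤ 35.


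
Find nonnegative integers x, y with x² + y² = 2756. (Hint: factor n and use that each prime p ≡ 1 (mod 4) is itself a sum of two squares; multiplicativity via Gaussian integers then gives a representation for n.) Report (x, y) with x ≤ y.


Step 1: Factor n = 2756 = 2^2 · 13 · 53.
Step 2: Check the mod-4 condition on each prime factor: 2 = 2 (special); 13 ≡ 1 (mod 4), exponent 1; 53 ≡ 1 (mod 4), exponent 1.
All primes ≡ 3 (mod 4) appear to even exponent (or don't appear), so by the two-squares theorem n IS expressible as a sum of two squares.
Step 3: Build a representation. Group n = k² · m with k = 2 and m = 13 · 53 = 689 (a product of primes ≡ 1 (mod 4)); a representation of m scales to one of n via (k·x)² + (k·y)² = k²(x² + y²). Each prime p ≡ 1 (mod 4) is itself a sum of two squares; find a² by testing p − a² for a perfect square:
  13: 13 − 1² = 12, 13 − 2² = 9 = 3² ⇒ 13 = 2² + 3².
  53: 53 − 1² = 52, 53 − 2² = 49 = 7² ⇒ 53 = 2² + 7².
  Combine using the Brahmagupta–Fibonacci identity (a² + b²)(c² + d²) = (ac − bd)² + (ad + bc)² = (ac + bd)² + (ad − bc)²:
  13 · 53 = 689: from (2² + 3²)(2² + 7²), take (2·2 − 3·7, 2·7 + 3·2) = (4 − 21, 14 + 6) = (-17, 20); dropping signs (only squares matter) gives (17, 20); check 17² + 20² = 289 + 400 = 689 ✓.
  Scale by k = 2: (2·17, 2·20) = (34, 40).
Step 4: Order so x ≤ y and verify: 34² + 40² = 1156 + 1600 = 2756 = n. ✓

n = 2756 = 34² + 40² (one valid representation with x ≤ y).


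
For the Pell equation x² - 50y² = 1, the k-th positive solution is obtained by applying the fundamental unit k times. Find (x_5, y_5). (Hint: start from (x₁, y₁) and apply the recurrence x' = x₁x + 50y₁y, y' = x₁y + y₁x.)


Step 1: Find the fundamental solution (x₁, y₁) of x² - 50y² = 1.
  Expand √50 as a continued fraction. a₀ = ⌊√50⌋ = 7; iterate m_{k+1} = d_k·a_k − m_k, d_{k+1} = (50 − m_{k+1}²)/d_k, a_{k+1} = ⌊(a₀ + m_{k+1})/d_{k+1}⌋ (starting m₀ = 0, d₀ = 1), with convergents p_k = a_k·p_{k-1} + p_{k-2}, q_k = a_k·q_{k-1} + q_{k-2} (p₋₁ = 1, q₋₁ = 0):
  k = 0: a₀ = 7; p₀/q₀ = 7/1; p₀² − 50·q₀² = 49 − 50 = -1.
  k = 1: m = 7, d = 1, a = ⌊(7 + 7)/1⌋ = 14; p/q = (14·7 + 1)/(14·1 + 0) = 99/14; p² − 50·q² = 9801 − 9800 = 1.
  The first convergent with p² − 50·q² = 1 gives the fundamental solution (x₁, y₁) = (99, 14).
Step 2: Apply the recurrence (x_{n+1}, y_{n+1}) = (x₁x_n + 50y₁y_n, x₁y_n + y₁x_n) repeatedly.
  From (x_1, y_1) = (99, 14): x_2 = 99·99 + 50·14·14 = 19601; y_2 = 99·14 + 14·99 = 2772.
  From (x_2, y_2) = (19601, 2772): x_3 = 99·19601 + 50·14·2772 = 3880899; y_3 = 99·2772 + 14·19601 = 548842.
  From (x_3, y_3) = (3880899, 548842): x_4 = 99·3880899 + 50·14·548842 = 768398401; y_4 = 99·548842 + 14·3880899 = 108667944.
  From (x_4, y_4) = (768398401, 108667944): x_5 = 99·768398401 + 50·14·108667944 = 152139002499; y_5 = 99·108667944 + 14·768398401 = 21515704070.
Step 3: Verify x_5² - 50·y_5² = 23146276081390728245001 - 23146276081390728245000 = 1 (should be 1). ✓

(x_1, y_1) = (99, 14); (x_5, y_5) = (152139002499, 21515704070).


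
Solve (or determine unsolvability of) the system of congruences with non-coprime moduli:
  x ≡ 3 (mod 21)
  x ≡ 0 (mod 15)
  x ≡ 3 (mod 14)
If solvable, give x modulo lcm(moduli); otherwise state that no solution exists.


Moduli 21, 15, 14 are not pairwise coprime, so CRT works modulo lcm(m_i) when all pairwise compatibility conditions hold.
Pairwise compatibility: gcd(m_i, m_j) must divide a_i - a_j for every pair.
Merge one congruence at a time:
  Start: x ≡ 3 (mod 21).
  Combine with x ≡ 0 (mod 15): gcd(21, 15) = 3; 0 - 3 = -3, which IS divisible by 3, so compatible.
    Write x = 3 + 21·t and substitute into x ≡ 0 (mod 15): 21·t ≡ 0 − 3 = -3 (mod 15).
    Divide the congruence (and modulus) by g = 3: 7·t ≡ -1 (mod 5).
    Reduce coefficients mod 5: 2·t ≡ 4 (mod 5).
    The inverse of 2 mod 5 is 3 (since 2·3 = 6 = 1·5 + 1), so t ≡ 3·4 = 12 ≡ 2 (mod 5).
    Then x = 3 + 21·2 = 45, valid modulo lcm(21, 15) = 105: x ≡ 45 (mod 105).
  Combine with x ≡ 3 (mod 14): gcd(105, 14) = 7; 3 - 45 = -42, which IS divisible by 7, so compatible.
    Write x = 45 + 105·t and substitute into x ≡ 3 (mod 14): 105·t ≡ 3 − 45 = -42 (mod 14).
    Divide the congruence (and modulus) by g = 7: 15·t ≡ -6 (mod 2).
    Reduce coefficients mod 2: 1·t ≡ 0 (mod 2).
    So t ≡ 0 (mod 2).
    Then x = 45 + 105·0 = 45, valid modulo lcm(105, 14) = 210: x ≡ 45 (mod 210).
Verify: 45 mod 21 = 3, 45 mod 15 = 0, 45 mod 14 = 3.

x ≡ 45 (mod 210).


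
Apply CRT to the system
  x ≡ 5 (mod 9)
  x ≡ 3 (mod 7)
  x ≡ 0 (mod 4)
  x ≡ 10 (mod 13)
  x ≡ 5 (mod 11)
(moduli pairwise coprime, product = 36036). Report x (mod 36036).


Product of moduli M = 9 · 7 · 4 · 13 · 11 = 36036.
Merge one congruence at a time:
  Start: x ≡ 5 (mod 9).
  Combine with x ≡ 3 (mod 7); new modulus lcm = 63.
    Write x = 5 + 9·t and substitute into x ≡ 3 (mod 7): 9·t ≡ 3 − 5 = -2 (mod 7).
    Reduce coefficients mod 7: 2·t ≡ 5 (mod 7).
    The inverse of 2 mod 7 is 4 (since 2·4 = 8 = 1·7 + 1), so t ≡ 4·5 = 20 ≡ 6 (mod 7).
    Then x = 5 + 9·6 = 59, valid modulo lcm(9, 7) = 63: x ≡ 59 (mod 63).
  Combine with x ≡ 0 (mod 4); new modulus lcm = 252.
    Write x = 59 + 63·t and substitute into x ≡ 0 (mod 4): 63·t ≡ 0 − 59 = -59 (mod 4).
    Reduce coefficients mod 4: 3·t ≡ 1 (mod 4).
    The inverse of 3 mod 4 is 3 (since 3·3 = 9 = 2·4 + 1), so t ≡ 3·1 = 3 ≡ 3 (mod 4).
    Then x = 59 + 63·3 = 248, valid modulo lcm(63, 4) = 252: x ≡ 248 (mod 252).
  Combine with x ≡ 10 (mod 13); new modulus lcm = 3276.
    Write x = 248 + 252·t and substitute into x ≡ 10 (mod 13): 252·t ≡ 10 − 248 = -238 (mod 13).
    Reduce coefficients mod 13: 5·t ≡ 9 (mod 13).
    The inverse of 5 mod 13 is 8 (since 5·8 = 40 = 3·13 + 1), so t ≡ 8·9 = 72 ≡ 7 (mod 13).
    Then x = 248 + 252·7 = 2012, valid modulo lcm(252, 13) = 3276: x ≡ 2012 (mod 3276).
  Combine with x ≡ 5 (mod 11); new modulus lcm = 36036.
    Write x = 2012 + 3276·t and substitute into x ≡ 5 (mod 11): 3276·t ≡ 5 − 2012 = -2007 (mod 11).
    Reduce coefficients mod 11: 9·t ≡ 6 (mod 11).
    The inverse of 9 mod 11 is 5 (since 9·5 = 45 = 4·11 + 1), so t ≡ 5·6 = 30 ≡ 8 (mod 11).
    Then x = 2012 + 3276·8 = 28220, valid modulo lcm(3276, 11) = 36036: x ≡ 28220 (mod 36036).
Verify against each original: 28220 mod 9 = 5, 28220 mod 7 = 3, 28220 mod 4 = 0, 28220 mod 13 = 10, 28220 mod 11 = 5.

x ≡ 28220 (mod 36036).


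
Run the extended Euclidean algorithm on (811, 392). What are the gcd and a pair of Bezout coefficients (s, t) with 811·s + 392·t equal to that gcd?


Euclidean algorithm on (811, 392) — divide until remainder is 0:
  811 = 2 · 392 + 27
  392 = 14 · 27 + 14
  27 = 1 · 14 + 13
  14 = 1 · 13 + 1
  13 = 13 · 1 + 0
gcd(811, 392) = 1.
Track Bezout coefficients alongside the remainders: start with r₀ = 811 = a·1 + b·0 (s = 1, t = 0) and r₁ = 392 = a·0 + b·1 (s = 0, t = 1); each new remainder r_{k+1} = r_{k-1} − q_k·r_k inherits s_{k+1} = s_{k-1} − q_k·s_k, t_{k+1} = t_{k-1} − q_k·t_k, so r_k = a·s_k + b·t_k at every step:
  q = 2: r = 27, s = 1 − 2·0 = 1, t = 0 − 2·1 = -2  (check: 811·1 + 392·(-2) = 27)
  q = 14: r = 14, s = 0 − 14·1 = -14, t = 1 − 14·(-2) = 29  (check: 811·(-14) + 392·29 = 14)
  q = 1: r = 13, s = 1 − 1·(-14) = 15, t = -2 − 1·29 = -31  (check: 811·15 + 392·(-31) = 13)
  q = 1: r = 1, s = -14 − 1·15 = -29, t = 29 − 1·(-31) = 60  (check: 811·(-29) + 392·60 = 1)
The row with r = 1 (the gcd) gives the Bezout coefficients s = -29, t = 60.
Result: 811 · (-29) + 392 · (60) = 1.

gcd(811, 392) = 1; s = -29, t = 60 (check: 811·(-29) + 392·60 = 1).


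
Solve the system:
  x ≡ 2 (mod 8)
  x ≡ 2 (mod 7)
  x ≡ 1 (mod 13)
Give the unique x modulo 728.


Moduli 8, 7, 13 are pairwise coprime; by CRT there is a unique solution modulo M = 8 · 7 · 13 = 728.
Solve pairwise, accumulating the modulus:
  Start with x ≡ 2 (mod 8).
  Combine with x ≡ 2 (mod 7): since gcd(8, 7) = 1, we get a unique residue mod 56.
    Write x = 2 + 8·t and substitute into x ≡ 2 (mod 7): 8·t ≡ 2 − 2 = 0 (mod 7).
    Reduce coefficients mod 7: 1·t ≡ 0 (mod 7).
    So t ≡ 0 (mod 7).
    Then x = 2 + 8·0 = 2, valid modulo lcm(8, 7) = 56: x ≡ 2 (mod 56).
  Combine with x ≡ 1 (mod 13): since gcd(56, 13) = 1, we get a unique residue mod 728.
    Write x = 2 + 56·t and substitute into x ≡ 1 (mod 13): 56·t ≡ 1 − 2 = -1 (mod 13).
    Reduce coefficients mod 13: 4·t ≡ 12 (mod 13).
    The inverse of 4 mod 13 is 10 (since 4·10 = 40 = 3·13 + 1), so t ≡ 10·12 = 120 ≡ 3 (mod 13).
    Then x = 2 + 56·3 = 170, valid modulo lcm(56, 13) = 728: x ≡ 170 (mod 728).
Verify: 170 mod 8 = 2 ✓, 170 mod 7 = 2 ✓, 170 mod 13 = 1 ✓.

x ≡ 170 (mod 728).


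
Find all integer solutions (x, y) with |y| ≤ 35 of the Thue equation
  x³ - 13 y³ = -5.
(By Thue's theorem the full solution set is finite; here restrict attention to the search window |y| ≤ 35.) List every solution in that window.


The equation is x³ - 13y³ = -5. For fixed y, x³ = 13·y³ − 5, so a solution requires the RHS to be a perfect cube.
Strategy: iterate y from -35 to 35, compute RHS = 13·y³ − 5, and check whether it is a (positive or negative) perfect cube.
Check small values of y:
  y = 0: RHS = -5 is not a perfect cube.
  y = 1: RHS = 8 = (2)³ ⇒ x = 2 works.
  y = -1: RHS = -18 is not a perfect cube.
  y = 2: RHS = 99 is not a perfect cube.
  y = -2: RHS = -109 is not a perfect cube.
  y = 3: RHS = 346 is not a perfect cube.
  y = -3: RHS = -356 is not a perfect cube.
Continuing the search up to |y| = 35 finds no further solutions beyond those listed.
Collected solutions: (2, 1).

Solutions (with |y| ≤ 35): (2, 1).


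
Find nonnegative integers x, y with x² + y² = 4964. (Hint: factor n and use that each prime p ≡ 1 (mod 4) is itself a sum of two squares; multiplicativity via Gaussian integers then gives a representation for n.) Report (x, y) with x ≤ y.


Step 1: Factor n = 4964 = 2^2 · 17 · 73.
Step 2: Check the mod-4 condition on each prime factor: 2 = 2 (special); 17 ≡ 1 (mod 4), exponent 1; 73 ≡ 1 (mod 4), exponent 1.
All primes ≡ 3 (mod 4) appear to even exponent (or don't appear), so by the two-squares theorem n IS expressible as a sum of two squares.
Step 3: Build a representation. Group n = k² · m with k = 2 and m = 17 · 73 = 1241 (a product of primes ≡ 1 (mod 4)); a representation of m scales to one of n via (k·x)² + (k·y)² = k²(x² + y²). Each prime p ≡ 1 (mod 4) is itself a sum of two squares; find a² by testing p − a² for a perfect square:
  17: 17 − 1² = 16 = 4² ⇒ 17 = 1² + 4².
  73: 73 − 1² = 72, 73 − 2² = 69, 73 − 3² = 64 = 8² ⇒ 73 = 3² + 8².
  Combine using the Brahmagupta–Fibonacci identity (a² + b²)(c² + d²) = (ac − bd)² + (ad + bc)² = (ac + bd)² + (ad − bc)²:
  17 · 73 = 1241: from (1² + 4²)(3² + 8²), take (1·3 − 4·8, 1·8 + 4·3) = (3 − 32, 8 + 12) = (-29, 20); dropping signs (only squares matter) gives (29, 20); check 29² + 20² = 841 + 400 = 1241 ✓.
  Scale by k = 2: (2·29, 2·20) = (58, 40).
Step 4: Order so x ≤ y and verify: 40² + 58² = 1600 + 3364 = 4964 = n. ✓

n = 4964 = 40² + 58² (one valid representation with x ≤ y).


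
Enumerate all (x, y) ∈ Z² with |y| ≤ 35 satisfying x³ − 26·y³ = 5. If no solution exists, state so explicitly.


The equation is x³ - 26y³ = 5. For fixed y, x³ = 26·y³ + 5, so a solution requires the RHS to be a perfect cube.
Strategy: iterate y from -35 to 35, compute RHS = 26·y³ + 5, and check whether it is a (positive or negative) perfect cube.
Check small values of y:
  y = 0: RHS = 5 is not a perfect cube.
  y = 1: RHS = 31 is not a perfect cube.
  y = -1: RHS = -21 is not a perfect cube.
  y = 2: RHS = 213 is not a perfect cube.
  y = -2: RHS = -203 is not a perfect cube.
  y = 3: RHS = 707 is not a perfect cube.
  y = -3: RHS = -697 is not a perfect cube.
Continuing the search up to |y| = 35 finds no solutions either.
No (x, y) in the scanned range satisfies the equation.

No integer solutions with |y| ≤ 35.


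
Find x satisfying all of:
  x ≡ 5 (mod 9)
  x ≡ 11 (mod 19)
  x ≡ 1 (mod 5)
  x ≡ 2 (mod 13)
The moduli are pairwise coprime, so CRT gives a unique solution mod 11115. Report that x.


Product of moduli M = 9 · 19 · 5 · 13 = 11115.
Merge one congruence at a time:
  Start: x ≡ 5 (mod 9).
  Combine with x ≡ 11 (mod 19); new modulus lcm = 171.
    Write x = 5 + 9·t and substitute into x ≡ 11 (mod 19): 9·t ≡ 11 − 5 = 6 (mod 19).
    The inverse of 9 mod 19 is 17 (since 9·17 = 153 = 8·19 + 1), so t ≡ 17·6 = 102 ≡ 7 (mod 19).
    Then x = 5 + 9·7 = 68, valid modulo lcm(9, 19) = 171: x ≡ 68 (mod 171).
  Combine with x ≡ 1 (mod 5); new modulus lcm = 855.
    Write x = 68 + 171·t and substitute into x ≡ 1 (mod 5): 171·t ≡ 1 − 68 = -67 (mod 5).
    Reduce coefficients mod 5: 1·t ≡ 3 (mod 5).
    So t ≡ 3 (mod 5).
    Then x = 68 + 171·3 = 581, valid modulo lcm(171, 5) = 855: x ≡ 581 (mod 855).
  Combine with x ≡ 2 (mod 13); new modulus lcm = 11115.
    Write x = 581 + 855·t and substitute into x ≡ 2 (mod 13): 855·t ≡ 2 − 581 = -579 (mod 13).
    Reduce coefficients mod 13: 10·t ≡ 6 (mod 13).
    The inverse of 10 mod 13 is 4 (since 10·4 = 40 = 3·13 + 1), so t ≡ 4·6 = 24 ≡ 11 (mod 13).
    Then x = 581 + 855·11 = 9986, valid modulo lcm(855, 13) = 11115: x ≡ 9986 (mod 11115).
Verify against each original: 9986 mod 9 = 5, 9986 mod 19 = 11, 9986 mod 5 = 1, 9986 mod 13 = 2.

x ≡ 9986 (mod 11115).


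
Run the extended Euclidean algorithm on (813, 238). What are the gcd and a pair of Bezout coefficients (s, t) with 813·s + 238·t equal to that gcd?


Euclidean algorithm on (813, 238) — divide until remainder is 0:
  813 = 3 · 238 + 99
  238 = 2 · 99 + 40
  99 = 2 · 40 + 19
  40 = 2 · 19 + 2
  19 = 9 · 2 + 1
  2 = 2 · 1 + 0
gcd(813, 238) = 1.
Track Bezout coefficients alongside the remainders: start with r₀ = 813 = a·1 + b·0 (s = 1, t = 0) and r₁ = 238 = a·0 + b·1 (s = 0, t = 1); each new remainder r_{k+1} = r_{k-1} − q_k·r_k inherits s_{k+1} = s_{k-1} − q_k·s_k, t_{k+1} = t_{k-1} − q_k·t_k, so r_k = a·s_k + b·t_k at every step:
  q = 3: r = 99, s = 1 − 3·0 = 1, t = 0 − 3·1 = -3  (check: 813·1 + 238·(-3) = 99)
  q = 2: r = 40, s = 0 − 2·1 = -2, t = 1 − 2·(-3) = 7  (check: 813·(-2) + 238·7 = 40)
  q = 2: r = 19, s = 1 − 2·(-2) = 5, t = -3 − 2·7 = -17  (check: 813·5 + 238·(-17) = 19)
  q = 2: r = 2, s = -2 − 2·5 = -12, t = 7 − 2·(-17) = 41  (check: 813·(-12) + 238·41 = 2)
  q = 9: r = 1, s = 5 − 9·(-12) = 113, t = -17 − 9·41 = -386  (check: 813·113 + 238·(-386) = 1)
The row with r = 1 (the gcd) gives the Bezout coefficients s = 113, t = -386.
Result: 813 · (113) + 238 · (-386) = 1.

gcd(813, 238) = 1; s = 113, t = -386 (check: 813·113 + 238·(-386) = 1).


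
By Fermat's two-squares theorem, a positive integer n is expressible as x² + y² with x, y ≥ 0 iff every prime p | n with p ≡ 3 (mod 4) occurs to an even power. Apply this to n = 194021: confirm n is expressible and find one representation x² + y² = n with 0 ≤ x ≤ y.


Step 1: Factor n = 194021 = 17 · 101 · 113.
Step 2: Check the mod-4 condition on each prime factor: 17 ≡ 1 (mod 4), exponent 1; 101 ≡ 1 (mod 4), exponent 1; 113 ≡ 1 (mod 4), exponent 1.
All primes ≡ 3 (mod 4) appear to even exponent (or don't appear), so by the two-squares theorem n IS expressible as a sum of two squares.
Step 3: Build a representation. Here n = 17 · 101 · 113 is a product of primes ≡ 1 (mod 4). Each prime p ≡ 1 (mod 4) is itself a sum of two squares; find a² by testing p − a² for a perfect square:
  17: 17 − 1² = 16 = 4² ⇒ 17 = 1² + 4².
  101: 101 − 1² = 100 = 10² ⇒ 101 = 1² + 10².
  113: 113 − 1² = 112, 113 − 2² = 109, 113 − 3² = 104, 113 − 4² = 97, 113 − 5² = 88, 113 − 6² = 77, 113 − 7² = 64 = 8² ⇒ 113 = 7² + 8².
  Combine using the Brahmagupta–Fibonacci identity (a² + b²)(c² + d²) = (ac − bd)² + (ad + bc)² = (ac + bd)² + (ad − bc)²:
  17 · 101 = 1717: from (1² + 4²)(1² + 10²), take (1·1 − 4·10, 1·10 + 4·1) = (1 − 40, 10 + 4) = (-39, 14); dropping signs (only squares matter) gives (39, 14); check 39² + 14² = 1521 + 196 = 1717 ✓.
  1717 · 113 = 194021: from (39² + 14²)(7² + 8²), take (39·7 − 14·8, 39·8 + 14·7) = (273 − 112, 312 + 98) = (161, 410); check 161² + 410² = 25921 + 168100 = 194021 ✓.
Step 4: Order so x ≤ y and verify: 161² + 410² = 25921 + 168100 = 194021 = n. ✓

n = 194021 = 161² + 410² (one valid representation with x ≤ y).


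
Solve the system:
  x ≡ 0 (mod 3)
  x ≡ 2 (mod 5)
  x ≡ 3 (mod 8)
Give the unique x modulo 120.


Moduli 3, 5, 8 are pairwise coprime; by CRT there is a unique solution modulo M = 3 · 5 · 8 = 120.
Solve pairwise, accumulating the modulus:
  Start with x ≡ 0 (mod 3).
  Combine with x ≡ 2 (mod 5): since gcd(3, 5) = 1, we get a unique residue mod 15.
    Write x = 0 + 3·t and substitute into x ≡ 2 (mod 5): 3·t ≡ 2 − 0 = 2 (mod 5).
    The inverse of 3 mod 5 is 2 (since 3·2 = 6 = 1·5 + 1), so t ≡ 2·2 = 4 ≡ 4 (mod 5).
    Then x = 0 + 3·4 = 12, valid modulo lcm(3, 5) = 15: x ≡ 12 (mod 15).
  Combine with x ≡ 3 (mod 8): since gcd(15, 8) = 1, we get a unique residue mod 120.
    Write x = 12 + 15·t and substitute into x ≡ 3 (mod 8): 15·t ≡ 3 − 12 = -9 (mod 8).
    Reduce coefficients mod 8: 7·t ≡ 7 (mod 8).
    The inverse of 7 mod 8 is 7 (since 7·7 = 49 = 6·8 + 1), so t ≡ 7·7 = 49 ≡ 1 (mod 8).
    Then x = 12 + 15·1 = 27, valid modulo lcm(15, 8) = 120: x ≡ 27 (mod 120).
Verify: 27 mod 3 = 0 ✓, 27 mod 5 = 2 ✓, 27 mod 8 = 3 ✓.

x ≡ 27 (mod 120).


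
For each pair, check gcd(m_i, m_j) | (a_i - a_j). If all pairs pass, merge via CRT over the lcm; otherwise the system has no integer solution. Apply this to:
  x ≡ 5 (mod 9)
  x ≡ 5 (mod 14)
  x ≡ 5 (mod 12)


Moduli 9, 14, 12 are not pairwise coprime, so CRT works modulo lcm(m_i) when all pairwise compatibility conditions hold.
Pairwise compatibility: gcd(m_i, m_j) must divide a_i - a_j for every pair.
Merge one congruence at a time:
  Start: x ≡ 5 (mod 9).
  Combine with x ≡ 5 (mod 14): gcd(9, 14) = 1; 5 - 5 = 0, which IS divisible by 1, so compatible.
    Write x = 5 + 9·t and substitute into x ≡ 5 (mod 14): 9·t ≡ 5 − 5 = 0 (mod 14).
    The inverse of 9 mod 14 is 11 (since 9·11 = 99 = 7·14 + 1), so t ≡ 11·0 = 0 ≡ 0 (mod 14).
    Then x = 5 + 9·0 = 5, valid modulo lcm(9, 14) = 126: x ≡ 5 (mod 126).
  Combine with x ≡ 5 (mod 12): gcd(126, 12) = 6; 5 - 5 = 0, which IS divisible by 6, so compatible.
    Write x = 5 + 126·t and substitute into x ≡ 5 (mod 12): 126·t ≡ 5 − 5 = 0 (mod 12).
    Divide the congruence (and modulus) by g = 6: 21·t ≡ 0 (mod 2).
    Reduce coefficients mod 2: 1·t ≡ 0 (mod 2).
    So t ≡ 0 (mod 2).
    Then x = 5 + 126·0 = 5, valid modulo lcm(126, 12) = 252: x ≡ 5 (mod 252).
Verify: 5 mod 9 = 5, 5 mod 14 = 5, 5 mod 12 = 5.

x ≡ 5 (mod 252).


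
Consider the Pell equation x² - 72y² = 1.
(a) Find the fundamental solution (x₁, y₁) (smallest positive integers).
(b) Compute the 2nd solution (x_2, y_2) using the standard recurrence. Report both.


Step 1: Find the fundamental solution (x₁, y₁) of x² - 72y² = 1.
  Expand √72 as a continued fraction. a₀ = ⌊√72⌋ = 8; iterate m_{k+1} = d_k·a_k − m_k, d_{k+1} = (72 − m_{k+1}²)/d_k, a_{k+1} = ⌊(a₀ + m_{k+1})/d_{k+1}⌋ (starting m₀ = 0, d₀ = 1), with convergents p_k = a_k·p_{k-1} + p_{k-2}, q_k = a_k·q_{k-1} + q_{k-2} (p₋₁ = 1, q₋₁ = 0):
  k = 0: a₀ = 8; p₀/q₀ = 8/1; p₀² − 72·q₀² = 64 − 72 = -8.
  k = 1: m = 8, d = 8, a = ⌊(8 + 8)/8⌋ = 2; p/q = (2·8 + 1)/(2·1 + 0) = 17/2; p² − 72·q² = 289 − 288 = 1.
  The first convergent with p² − 72·q² = 1 gives the fundamental solution (x₁, y₁) = (17, 2).
Step 2: Apply the recurrence (x_{n+1}, y_{n+1}) = (x₁x_n + 72y₁y_n, x₁y_n + y₁x_n) repeatedly.
  From (x_1, y_1) = (17, 2): x_2 = 17·17 + 72·2·2 = 577; y_2 = 17·2 + 2·17 = 68.
Step 3: Verify x_2² - 72·y_2² = 332929 - 332928 = 1 (should be 1). ✓

(x_1, y_1) = (17, 2); (x_2, y_2) = (577, 68).


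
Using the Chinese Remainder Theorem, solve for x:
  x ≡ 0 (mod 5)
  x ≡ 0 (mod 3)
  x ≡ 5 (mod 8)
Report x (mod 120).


Moduli 5, 3, 8 are pairwise coprime; by CRT there is a unique solution modulo M = 5 · 3 · 8 = 120.
Solve pairwise, accumulating the modulus:
  Start with x ≡ 0 (mod 5).
  Combine with x ≡ 0 (mod 3): since gcd(5, 3) = 1, we get a unique residue mod 15.
    Write x = 0 + 5·t and substitute into x ≡ 0 (mod 3): 5·t ≡ 0 − 0 = 0 (mod 3).
    Reduce coefficients mod 3: 2·t ≡ 0 (mod 3).
    The inverse of 2 mod 3 is 2 (since 2·2 = 4 = 1·3 + 1), so t ≡ 2·0 = 0 ≡ 0 (mod 3).
    Then x = 0 + 5·0 = 0, valid modulo lcm(5, 3) = 15: x ≡ 0 (mod 15).
  Combine with x ≡ 5 (mod 8): since gcd(15, 8) = 1, we get a unique residue mod 120.
    Write x = 0 + 15·t and substitute into x ≡ 5 (mod 8): 15·t ≡ 5 − 0 = 5 (mod 8).
    Reduce coefficients mod 8: 7·t ≡ 5 (mod 8).
    The inverse of 7 mod 8 is 7 (since 7·7 = 49 = 6·8 + 1), so t ≡ 7·5 = 35 ≡ 3 (mod 8).
    Then x = 0 + 15·3 = 45, valid modulo lcm(15, 8) = 120: x ≡ 45 (mod 120).
Verify: 45 mod 5 = 0 ✓, 45 mod 3 = 0 ✓, 45 mod 8 = 5 ✓.

x ≡ 45 (mod 120).


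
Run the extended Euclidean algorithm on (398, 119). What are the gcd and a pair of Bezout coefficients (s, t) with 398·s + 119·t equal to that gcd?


Euclidean algorithm on (398, 119) — divide until remainder is 0:
  398 = 3 · 119 + 41
  119 = 2 · 41 + 37
  41 = 1 · 37 + 4
  37 = 9 · 4 + 1
  4 = 4 · 1 + 0
gcd(398, 119) = 1.
Track Bezout coefficients alongside the remainders: start with r₀ = 398 = a·1 + b·0 (s = 1, t = 0) and r₁ = 119 = a·0 + b·1 (s = 0, t = 1); each new remainder r_{k+1} = r_{k-1} − q_k·r_k inherits s_{k+1} = s_{k-1} − q_k·s_k, t_{k+1} = t_{k-1} − q_k·t_k, so r_k = a·s_k + b·t_k at every step:
  q = 3: r = 41, s = 1 − 3·0 = 1, t = 0 − 3·1 = -3  (check: 398·1 + 119·(-3) = 41)
  q = 2: r = 37, s = 0 − 2·1 = -2, t = 1 − 2·(-3) = 7  (check: 398·(-2) + 119·7 = 37)
  q = 1: r = 4, s = 1 − 1·(-2) = 3, t = -3 − 1·7 = -10  (check: 398·3 + 119·(-10) = 4)
  q = 9: r = 1, s = -2 − 9·3 = -29, t = 7 − 9·(-10) = 97  (check: 398·(-29) + 119·97 = 1)
The row with r = 1 (the gcd) gives the Bezout coefficients s = -29, t = 97.
Result: 398 · (-29) + 119 · (97) = 1.

gcd(398, 119) = 1; s = -29, t = 97 (check: 398·(-29) + 119·97 = 1).


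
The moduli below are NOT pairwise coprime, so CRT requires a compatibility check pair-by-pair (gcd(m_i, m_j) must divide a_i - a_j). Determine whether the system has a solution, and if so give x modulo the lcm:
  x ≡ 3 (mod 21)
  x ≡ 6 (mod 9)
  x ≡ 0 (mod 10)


Moduli 21, 9, 10 are not pairwise coprime, so CRT works modulo lcm(m_i) when all pairwise compatibility conditions hold.
Pairwise compatibility: gcd(m_i, m_j) must divide a_i - a_j for every pair.
Merge one congruence at a time:
  Start: x ≡ 3 (mod 21).
  Combine with x ≡ 6 (mod 9): gcd(21, 9) = 3; 6 - 3 = 3, which IS divisible by 3, so compatible.
    Write x = 3 + 21·t and substitute into x ≡ 6 (mod 9): 21·t ≡ 6 − 3 = 3 (mod 9).
    Divide the congruence (and modulus) by g = 3: 7·t ≡ 1 (mod 3).
    Reduce coefficients mod 3: 1·t ≡ 1 (mod 3).
    So t ≡ 1 (mod 3).
    Then x = 3 + 21·1 = 24, valid modulo lcm(21, 9) = 63: x ≡ 24 (mod 63).
  Combine with x ≡ 0 (mod 10): gcd(63, 10) = 1; 0 - 24 = -24, which IS divisible by 1, so compatible.
    Write x = 24 + 63·t and substitute into x ≡ 0 (mod 10): 63·t ≡ 0 − 24 = -24 (mod 10).
    Reduce coefficients mod 10: 3·t ≡ 6 (mod 10).
    The inverse of 3 mod 10 is 7 (since 3·7 = 21 = 2·10 + 1), so t ≡ 7·6 = 42 ≡ 2 (mod 10).
    Then x = 24 + 63·2 = 150, valid modulo lcm(63, 10) = 630: x ≡ 150 (mod 630).
Verify: 150 mod 21 = 3, 150 mod 9 = 6, 150 mod 10 = 0.

x ≡ 150 (mod 630).


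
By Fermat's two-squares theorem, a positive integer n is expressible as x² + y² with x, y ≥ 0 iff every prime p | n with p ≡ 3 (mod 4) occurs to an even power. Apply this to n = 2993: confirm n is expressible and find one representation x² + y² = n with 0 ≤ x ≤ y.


Step 1: Factor n = 2993 = 41 · 73.
Step 2: Check the mod-4 condition on each prime factor: 41 ≡ 1 (mod 4), exponent 1; 73 ≡ 1 (mod 4), exponent 1.
All primes ≡ 3 (mod 4) appear to even exponent (or don't appear), so by the two-squares theorem n IS expressible as a sum of two squares.
Step 3: Build a representation. Here n = 41 · 73 is a product of primes ≡ 1 (mod 4). Each prime p ≡ 1 (mod 4) is itself a sum of two squares; find a² by testing p − a² for a perfect square:
  41: 41 − 1² = 40, 41 − 2² = 37, 41 − 3² = 32, 41 − 4² = 25 = 5² ⇒ 41 = 4² + 5².
  73: 73 − 1² = 72, 73 − 2² = 69, 73 − 3² = 64 = 8² ⇒ 73 = 3² + 8².
  Combine using the Brahmagupta–Fibonacci identity (a² + b²)(c² + d²) = (ac − bd)² + (ad + bc)² = (ac + bd)² + (ad − bc)²:
  41 · 73 = 2993: from (4² + 5²)(3² + 8²), take (4·3 − 5·8, 4·8 + 5·3) = (12 − 40, 32 + 15) = (-28, 47); dropping signs (only squares matter) gives (28, 47); check 28² + 47² = 784 + 2209 = 2993 ✓.
Step 4: Order so x ≤ y and verify: 28² + 47² = 784 + 2209 = 2993 = n. ✓

n = 2993 = 28² + 47² (one valid representation with x ≤ y).
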